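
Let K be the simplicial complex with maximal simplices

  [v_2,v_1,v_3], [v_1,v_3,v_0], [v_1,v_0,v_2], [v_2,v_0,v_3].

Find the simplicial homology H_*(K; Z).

We work with the vertex ordering v_0 < v_1 < v_2 < v_3. The simplices of K, each written with vertices in increasing order, are:

  0-simplices (4): [v_0], [v_1], [v_2], [v_3]
  1-simplices (6): [v_0,v_1], [v_0,v_2], [v_0,v_3], [v_1,v_2], [v_1,v_3], [v_2,v_3]
  2-simplices (4): [v_0,v_1,v_2], [v_0,v_1,v_3], [v_0,v_2,v_3], [v_1,v_2,v_3]

giving chain groups C_0 ≅ Z^4, C_1 ≅ Z^6, C_2 ≅ Z^4.

The boundary map ∂_1: C_1 → C_0 is given by ∂[p,q] = [q] − [p]. For instance
  ∂[v_1,v_2] = [v_2] − [v_1].
As a 4×6 matrix over Z this has rank 3, with invariant factors (1,1,1).

∂_2: C_2 → C_1 sends each 2-simplex [p,q,r] to [q,r] − [p,r] + [p,q]. For instance
  ∂[v_0,v_2,v_3] = [v_2,v_3] − [v_0,v_3] + [v_0,v_2],
  ∂[v_1,v_2,v_3] = [v_2,v_3] − [v_1,v_3] + [v_1,v_2].
The resulting 6×4 matrix has rank 3, and its Smith normal form has invariant factors (1,1,1).

Now H_k = ker ∂_k / im ∂_{k+1}, so:

  H_0: rank C_0 − rank ∂_1 = 4 − 3 = 1, and the invariant factors of ∂_1 are all 1, so H_0 = Z.
  H_1: rank ker ∂_1 − rank ∂_2 = (6 − 3) − 3 = 0, and the invariant factors of ∂_2 are all 1, so H_1 = 0.
  H_2: rank ker ∂_2 − rank ∂_3 = (4 − 3) − 0 = 1, and there is no ∂_3, so H_2 = Z.

As a check, the Euler characteristic is 4 − 6 + 4 = 2, which agrees with 1 − 0 + 1 = 2.
(K is a triangulation of the 2-sphere S^2.)

H_0 = Z,  H_1 = 0,  H_2 = Z.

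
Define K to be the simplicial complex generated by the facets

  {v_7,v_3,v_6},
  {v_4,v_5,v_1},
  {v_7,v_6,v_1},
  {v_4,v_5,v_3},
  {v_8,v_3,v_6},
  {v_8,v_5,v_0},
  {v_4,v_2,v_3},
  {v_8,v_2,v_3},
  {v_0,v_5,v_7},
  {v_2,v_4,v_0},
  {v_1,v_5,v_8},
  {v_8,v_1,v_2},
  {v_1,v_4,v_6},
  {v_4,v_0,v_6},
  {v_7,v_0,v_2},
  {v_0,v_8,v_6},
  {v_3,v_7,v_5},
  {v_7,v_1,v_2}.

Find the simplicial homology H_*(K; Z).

H_0 = Z,  H_1 = Z^2,  H_2 = Z.

Take the total order v_0 < v_1 < v_2 < v_3 < v_4 < v_5 < v_6 < v_7 < v_8 on the vertex set. Then K (dimension 2) consists of the simplices:

  0-simplices (9): [v_0], [v_1], [v_2], [v_3], [v_4], [v_5], [v_6], [v_7], [v_8]
  1-simplices (27): (27 of them)
  2-simplices (18): (18 of them)

so the chain groups are C_0 ≅ Z^9, C_1 ≅ Z^27, C_2 ≅ Z^18.

Boundary ∂_1: C_1 → C_0 sends each edge [p,q] (with p < q) to q − p. For instance
  ∂[v_0,v_2] = [v_2] − [v_0].
As a 9×27 matrix over Z this has rank 8, with invariant factors (1,1,1,1,1,1,1,1).

Boundary ∂_2: C_2 → C_1 sends each 2-simplex [p,q,r] to [q,r] − [p,r] + [p,q]. For instance
  ∂[v_1,v_2,v_8] = [v_2,v_8] − [v_1,v_8] + [v_1,v_2],
  ∂[v_0,v_4,v_6] = [v_4,v_6] − [v_0,v_6] + [v_0,v_4].
The 27×18 boundary matrix has rank 17 and Smith normal form diag(1,1,1,1,1,1,1,1,1,1,1,1,1,1,1,1,1).

From H_k ≅ ker(∂_k) / im(∂_{k+1}) we obtain:

  H_0: rank C_0 − rank ∂_1 = 9 − 8 = 1, and the invariant factors of ∂_1 are all 1, so H_0 ≅ Z.
  H_1: rank ker ∂_1 − rank ∂_2 = (27 − 8) − 17 = 2, and the invariant factors of ∂_2 are all 1, so H_1 ≅ Z^2.
  H_2: rank ker ∂_2 − rank ∂_3 = (18 − 17) − 0 = 1, and there is no ∂_3, so H_2 ≅ Z.

(K is a triangulation of the torus T^2.)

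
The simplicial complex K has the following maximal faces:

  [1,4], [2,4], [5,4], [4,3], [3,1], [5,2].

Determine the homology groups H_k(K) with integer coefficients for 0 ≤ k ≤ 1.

Take the total order 1 < 2 < 3 < 4 < 5 on the vertex set. Then K (dimension 1) consists of the simplices:

  0-simplices (5): [1], [2], [3], [4], [5]
  1-simplices (6): [1,3], [1,4], [2,4], [2,5], [3,4], [4,5]

so the chain groups are C_0 ≅ Z^5, C_1 ≅ Z^6.

The boundary map ∂_1: C_1 → C_0 maps an edge to its endpoints' difference, ∂[p,q] = q − p.
The resulting 5×6 matrix has rank 4, and its Smith normal form has invariant factors (1,1,1,1).

Computing H_k = (kernel of ∂_k) / (image of ∂_{k+1}):

  H_0: rank C_0 − rank ∂_1 = 5 − 4 = 1, and the invariant factors of ∂_1 are all 1, so H_0 ≅ Z.
  H_1: rank ker ∂_1 − rank ∂_2 = (6 − 4) − 0 = 2, and there is no ∂_2, so H_1 ≅ Z^2.

H_0 ≅ Z,  H_1 ≅ Z^2.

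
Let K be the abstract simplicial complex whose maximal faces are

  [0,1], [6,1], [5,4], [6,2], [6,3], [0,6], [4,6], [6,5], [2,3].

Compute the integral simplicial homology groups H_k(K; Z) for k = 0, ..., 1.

K has 7 vertices, 9 edges.
rank ∂_0 = 0, rank ∂_1 = 6 ⇒ b_0 = 7 − 0 − 6 = 1; all invariant factors of ∂_1 are 1 so no torsion. So H_0 = Z.
rank ∂_1 = 6, rank ∂_2 = 0 ⇒ b_1 = 9 − 6 − 0 = 3. So H_1 = Z^3.

H_0 ≅ Z,  H_1 ≅ Z^3.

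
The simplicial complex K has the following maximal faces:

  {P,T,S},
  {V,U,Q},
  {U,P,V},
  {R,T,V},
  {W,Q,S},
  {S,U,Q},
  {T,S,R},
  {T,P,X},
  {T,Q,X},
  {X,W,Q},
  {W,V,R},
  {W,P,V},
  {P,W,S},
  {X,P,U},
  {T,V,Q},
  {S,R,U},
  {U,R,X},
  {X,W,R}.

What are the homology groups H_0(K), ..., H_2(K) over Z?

H_0 ≅ Z,  H_1 ≅ Z^2,  H_2 ≅ Z.

Order the vertices as P < Q < R < S < T < U < V < W < X. Listing each simplex with vertices in this order, K has dimension 2 with simplices:

  0-simplices (9): P, Q, R, S, T, U, V, W, X
  1-simplices (27): PS, PT, PU, PV, PW, PX, QS, QT, QU, QV, QW, QX, RS, RT, RU, RV, RW, RX, ST, SU, SW, TV, TX, UV, UX, VW, WX
  2-simplices (18): PST, PSW, PTX, PUV, PUX, PVW, QSU, QSW, QTV, QTX, QUV, QWX, RST, RSU, RTV, RUX, RVW, RWX

so the chain groups are C_0 ≅ Z^9, C_1 ≅ Z^27, C_2 ≅ Z^18.

Boundary ∂_1: C_1 → C_0 maps an edge to its endpoints' difference, ∂[p,q] = q − p. For instance
  ∂RS = S − R.
As a 9×27 matrix over Z this has rank 8, with invariant factors (1,1,1,1,1,1,1,1).

∂_2: C_2 → C_1 acts by ∂[p,q,r] = [q,r] − [p,r] + [p,q]. For instance
  ∂RST = ST − RT + RS,
  ∂RSU = SU − RU + RS.
As a 27×18 matrix over Z this has rank 17, with invariant factors (1,1,1,1,1,1,1,1,1,1,1,1,1,1,1,1,1).

Now H_k = ker ∂_k / im ∂_{k+1}, so:

  H_0: rank C_0 − rank ∂_1 = 9 − 8 = 1, and the invariant factors of ∂_1 are all 1, so H_0 ≅ Z.
  H_1: rank ker ∂_1 − rank ∂_2 = (27 − 8) − 17 = 2, and the invariant factors of ∂_2 are all 1, so H_1 ≅ Z^2.
  H_2: rank ker ∂_2 − rank ∂_3 = (18 − 17) − 0 = 1, and there is no ∂_3, so H_2 ≅ Z.

(K is a triangulation of the torus T^2.)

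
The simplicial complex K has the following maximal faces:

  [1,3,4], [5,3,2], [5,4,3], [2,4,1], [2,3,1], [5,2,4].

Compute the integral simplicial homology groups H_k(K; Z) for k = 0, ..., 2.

H_0 ≅ Z,  H_1 = 0,  H_2 ≅ Z.

K has 5 vertices, 9 edges, 6 triangles.
rank ∂_0 = 0, rank ∂_1 = 4 ⇒ b_0 = 5 − 0 − 4 = 1; all invariant factors of ∂_1 are 1 so no torsion. So H_0 = Z.
rank ∂_1 = 4, rank ∂_2 = 5 ⇒ b_1 = 9 − 4 − 5 = 0; all invariant factors of ∂_2 are 1 so no torsion. So H_1 = 0.
rank ∂_2 = 5, rank ∂_3 = 0 ⇒ b_2 = 6 − 5 − 0 = 1. So H_2 = Z.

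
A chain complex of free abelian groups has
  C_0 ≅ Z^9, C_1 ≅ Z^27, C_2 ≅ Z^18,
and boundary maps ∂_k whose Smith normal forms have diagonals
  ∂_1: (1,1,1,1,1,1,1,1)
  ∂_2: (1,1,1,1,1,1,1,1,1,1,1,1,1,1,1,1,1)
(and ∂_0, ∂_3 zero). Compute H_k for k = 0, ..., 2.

H_0: b_0 = 9 − 0 − 8 = 1; torsion from ∂_1 factors > 1: none. So H_0 = Z.
H_1: b_1 = 27 − 8 − 17 = 2; torsion from ∂_2 factors > 1: none. So H_1 = Z^2.
H_2: b_2 = 18 − 17 − 0 = 1; torsion from ∂_3 factors > 1: none. So H_2 = Z.

H_0 = Z,  H_1 = Z^2,  H_2 = Z.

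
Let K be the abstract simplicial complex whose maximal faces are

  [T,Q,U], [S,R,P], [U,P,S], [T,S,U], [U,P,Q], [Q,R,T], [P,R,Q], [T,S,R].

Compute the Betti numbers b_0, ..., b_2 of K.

Fix the vertex order P < Q < R < S < T < U and write every simplex with vertices in increasing order. Then dim K = 2 and the simplices of K are:

  0-simplices (6): P, Q, R, S, T, U
  1-simplices (12): PQ, PR, PS, PU, QR, QT, QU, RS, RT, ST, SU, TU
  2-simplices (8): PQR, PQU, PRS, PSU, QRT, QTU, RST, STU

giving chain groups C_0 ≅ Z^6, C_1 ≅ Z^12, C_2 ≅ Z^8.

The boundary map ∂_1: C_1 → C_0 sends each edge [p,q] (with p < q) to q − p.
The 6×12 boundary matrix has rank 5 and Smith normal form diag(1,1,1,1,1).

Boundary ∂_2: C_2 → C_1 sends each 2-simplex [p,q,r] to [q,r] − [p,r] + [p,q]. For instance
  ∂PQR = QR − PR + PQ,
  ∂RST = ST − RT + RS.
The 12×8 boundary matrix has rank 7 and Smith normal form diag(1,1,1,1,1,1,1).

Computing H_k = (kernel of ∂_k) / (image of ∂_{k+1}):

  H_0: rank C_0 − rank ∂_1 = 6 − 5 = 1, and the invariant factors of ∂_1 are all 1, so H_0 = Z.
  H_1: rank ker ∂_1 − rank ∂_2 = (12 − 5) − 7 = 0, and the invariant factors of ∂_2 are all 1, so H_1 = 0.
  H_2: rank ker ∂_2 − rank ∂_3 = (8 − 7) − 0 = 1, and there is no ∂_3, so H_2 = Z.

Hence the Betti numbers are b_0 = 1, b_1 = 0, b_2 = 1.

b_0 = 1, b_1 = 0, b_2 = 1.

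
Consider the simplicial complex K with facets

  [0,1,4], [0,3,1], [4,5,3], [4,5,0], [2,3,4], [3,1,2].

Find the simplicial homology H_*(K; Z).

K has 6 vertices, 12 edges, 6 triangles.
rank ∂_0 = 0, rank ∂_1 = 5 ⇒ b_0 = 6 − 0 − 5 = 1; all invariant factors of ∂_1 are 1 so no torsion. So H_0 = Z.
rank ∂_1 = 5, rank ∂_2 = 6 ⇒ b_1 = 12 − 5 − 6 = 1; all invariant factors of ∂_2 are 1 so no torsion. So H_1 = Z.
rank ∂_2 = 6, rank ∂_3 = 0 ⇒ b_2 = 6 − 6 − 0 = 0. So H_2 = 0.

H_0 ≅ Z,  H_1 ≅ Z,  H_2 = 0.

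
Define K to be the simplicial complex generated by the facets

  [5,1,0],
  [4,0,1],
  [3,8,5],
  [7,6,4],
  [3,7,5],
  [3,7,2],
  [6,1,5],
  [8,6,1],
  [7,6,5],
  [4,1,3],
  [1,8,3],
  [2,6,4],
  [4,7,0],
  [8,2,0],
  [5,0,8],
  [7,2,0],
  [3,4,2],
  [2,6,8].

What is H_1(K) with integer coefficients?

K has 9 vertices, 27 edges, 18 triangles.
rank ∂_1 = 8, rank ∂_2 = 18 ⇒ b_1 = 27 − 8 − 18 = 1; ∂_2 has invariant factor(s) [2] giving torsion. So H_1 ≅ Z ⊕ Z_2.

H_1 ≅ Z ⊕ Z_2.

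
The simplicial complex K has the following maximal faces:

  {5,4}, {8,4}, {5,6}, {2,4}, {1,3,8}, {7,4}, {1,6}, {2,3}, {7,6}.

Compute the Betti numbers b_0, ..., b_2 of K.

Take the total order 1 < 2 < 3 < 4 < 5 < 6 < 7 < 8 on the vertex set. Then K (dimension 2) consists of the simplices:

  0-simplices (8): [1], [2], [3], [4], [5], [6], [7], [8]
  1-simplices (11): [1,3], [1,6], [1,8], [2,3], [2,4], [3,8], [4,5], [4,7], [4,8], [5,6], [6,7]
  2-simplices (1): [1,3,8]

giving chain groups C_0 ≅ Z^8, C_1 ≅ Z^11, C_2 ≅ Z^1.

Boundary ∂_1: C_1 → C_0 is given by ∂[p,q] = [q] − [p].
This gives a 8×11 integer matrix of rank 7; reducing to Smith normal form yields diagonal entries (1,1,1,1,1,1,1).

∂_2: C_2 → C_1 sends each 2-simplex [p,q,r] to [q,r] − [p,r] + [p,q]. For instance
  ∂[1,3,8] = [3,8] − [1,8] + [1,3].
The resulting 11×1 matrix has rank 1, and its Smith normal form has invariant factors (1).

From H_k ≅ ker(∂_k) / im(∂_{k+1}) we obtain:

  H_0: rank C_0 − rank ∂_1 = 8 − 7 = 1, and the invariant factors of ∂_1 are all 1, so H_0 = Z.
  H_1: rank ker ∂_1 − rank ∂_2 = (11 − 7) − 1 = 3, and the invariant factors of ∂_2 are all 1, so H_1 = Z^3.
  H_2: rank ker ∂_2 − rank ∂_3 = (1 − 1) − 0 = 0, and there is no ∂_3, so H_2 = 0.

As a check, the Euler characteristic is 8 − 11 + 1 = -2, which agrees with 1 − 3 + 0 = -2.

Hence the Betti numbers are b_0 = 1, b_1 = 3, b_2 = 0.

b_0 = 1, b_1 = 3, b_2 = 0.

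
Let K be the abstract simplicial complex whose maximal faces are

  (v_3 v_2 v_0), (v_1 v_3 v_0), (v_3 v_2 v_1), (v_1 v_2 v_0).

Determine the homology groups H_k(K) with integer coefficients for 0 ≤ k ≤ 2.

Order the vertices as v_0 < v_1 < v_2 < v_3. Listing each simplex with vertices in this order, K has dimension 2 with simplices:

  0-simplices (4): [v_0], [v_1], [v_2], [v_3]
  1-simplices (6): [v_0,v_1], [v_0,v_2], [v_0,v_3], [v_1,v_2], [v_1,v_3], [v_2,v_3]
  2-simplices (4): [v_0,v_1,v_2], [v_0,v_1,v_3], [v_0,v_2,v_3], [v_1,v_2,v_3]

so the chain groups are C_0 ≅ Z^4, C_1 ≅ Z^6, C_2 ≅ Z^4.

Boundary ∂_1: C_1 → C_0 maps an edge to its endpoints' difference, ∂[p,q] = q − p.
As a 4×6 matrix over Z this has rank 3, with invariant factors (1,1,1).

Boundary ∂_2: C_2 → C_1 acts by ∂[p,q,r] = [q,r] − [p,r] + [p,q]. For instance
  ∂[v_1,v_2,v_3] = [v_2,v_3] − [v_1,v_3] + [v_1,v_2],
  ∂[v_0,v_2,v_3] = [v_2,v_3] − [v_0,v_3] + [v_0,v_2].
The 6×4 boundary matrix has rank 3 and Smith normal form diag(1,1,1).

Reading off H_k = ker ∂_k / im ∂_{k+1}:

  H_0: rank C_0 − rank ∂_1 = 4 − 3 = 1, and the invariant factors of ∂_1 are all 1, so H_0 = Z.
  H_1: rank ker ∂_1 − rank ∂_2 = (6 − 3) − 3 = 0, and the invariant factors of ∂_2 are all 1, so H_1 = 0.
  H_2: rank ker ∂_2 − rank ∂_3 = (4 − 3) − 0 = 1, and there is no ∂_3, so H_2 = Z.

(K is a triangulation of the 2-sphere S^2.)

H_0 ≅ Z,  H_1 = 0,  H_2 ≅ Z.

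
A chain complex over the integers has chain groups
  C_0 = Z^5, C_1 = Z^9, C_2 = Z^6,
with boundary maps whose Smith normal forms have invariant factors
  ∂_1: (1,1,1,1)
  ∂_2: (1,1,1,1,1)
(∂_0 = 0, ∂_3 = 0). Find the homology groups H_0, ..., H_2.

H_0: b_0 = 5 − 0 − 4 = 1; torsion from ∂_1 factors > 1: none. So H_0 ≅ Z.
H_1: b_1 = 9 − 4 − 5 = 0; torsion from ∂_2 factors > 1: none. So H_1 ≅ 0.
H_2: b_2 = 6 − 5 − 0 = 1; torsion from ∂_3 factors > 1: none. So H_2 ≅ Z.

H_0 ≅ Z,  H_1 = 0,  H_2 ≅ Z.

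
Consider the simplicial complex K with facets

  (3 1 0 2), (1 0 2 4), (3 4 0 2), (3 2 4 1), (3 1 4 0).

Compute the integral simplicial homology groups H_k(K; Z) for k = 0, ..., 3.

We work with the vertex ordering 0 < 1 < 2 < 3 < 4. The simplices of K, each written with vertices in increasing order, are:

  0-simplices (5): [0], [1], [2], [3], [4]
  1-simplices (10): [0,1], [0,2], [0,3], [0,4], [1,2], [1,3], [1,4], [2,3], [2,4], [3,4]
  2-simplices (10): [0,1,2], [0,1,3], [0,1,4], [0,2,3], [0,2,4], [0,3,4], [1,2,3], [1,2,4], [1,3,4], [2,3,4]
  3-simplices (5): [0,1,2,3], [0,1,2,4], [0,1,3,4], [0,2,3,4], [1,2,3,4]

Hence C_0 ≅ Z^5, C_1 ≅ Z^10, C_2 ≅ Z^10, C_3 ≅ Z^5.

Boundary ∂_1: C_1 → C_0 sends each edge [p,q] (with p < q) to q − p. For instance
  ∂[1,3] = [3] − [1].
As a 5×10 matrix over Z this has rank 4, with invariant factors (1,1,1,1).

The boundary map ∂_2: C_2 → C_1 acts by ∂[p,q,r] = [q,r] − [p,r] + [p,q]. For instance
  ∂[0,2,4] = [2,4] − [0,4] + [0,2],
  ∂[0,2,3] = [2,3] − [0,3] + [0,2].
The 10×10 boundary matrix has rank 6 and Smith normal form diag(1,1,1,1,1,1).

The boundary map ∂_3: C_3 → C_2 sends each 3-simplex σ to the alternating sum Σ_i (−1)^i (σ with its i-th vertex removed). For instance
  ∂[0,1,2,4] = [1,2,4] − [0,2,4] + [0,1,4] − [0,1,2],
  ∂[0,1,2,3] = [1,2,3] − [0,2,3] + [0,1,3] − [0,1,2].
This gives a 10×5 integer matrix of rank 4; reducing to Smith normal form yields diagonal entries (1,1,1,1).

Computing H_k = (kernel of ∂_k) / (image of ∂_{k+1}):

  H_0: rank C_0 − rank ∂_1 = 5 − 4 = 1, and the invariant factors of ∂_1 are all 1, so H_0 = Z.
  H_1: rank ker ∂_1 − rank ∂_2 = (10 − 4) − 6 = 0, and the invariant factors of ∂_2 are all 1, so H_1 = 0.
  H_2: rank ker ∂_2 − rank ∂_3 = (10 − 6) − 4 = 0, and the invariant factors of ∂_3 are all 1, so H_2 = 0.
  H_3: rank ker ∂_3 − rank ∂_4 = (5 − 4) − 0 = 1, and there is no ∂_4, so H_3 = Z.

(K is a triangulation of the 3-sphere S^3.)

H_0 = Z,  H_1 = 0,  H_2 = 0,  H_3 = Z.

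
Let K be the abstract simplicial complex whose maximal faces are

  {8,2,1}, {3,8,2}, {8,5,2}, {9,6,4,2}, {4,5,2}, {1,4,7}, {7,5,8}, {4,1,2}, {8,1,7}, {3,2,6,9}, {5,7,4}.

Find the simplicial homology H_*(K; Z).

H_0 ≅ Z,  H_1 = 0,  H_2 ≅ Z,  H_3 = 0.

Order the vertices as 1 < 2 < 3 < 4 < 5 < 6 < 7 < 8 < 9. Listing each simplex with vertices in this order, K has dimension 3 with simplices:

  0-simplices (9): [1], [2], [3], [4], [5], [6], [7], [8], [9]
  1-simplices (21): [1,2], [1,4], [1,7], [1,8], [2,3], [2,4], [2,5], [2,6], [2,8], [2,9], [3,6], [3,8], [3,9], [4,5], [4,6], [4,7], [4,9], [5,7], [5,8], [6,9], [7,8]
  2-simplices (16): [1,2,4], [1,2,8], [1,4,7], [1,7,8], [2,3,6], [2,3,8], [2,3,9], [2,4,5], [2,4,6], [2,4,9], [2,5,8], [2,6,9], [3,6,9], [4,5,7], [4,6,9], [5,7,8]
  3-simplices (2): [2,3,6,9], [2,4,6,9]

giving chain groups C_0 ≅ Z^9, C_1 ≅ Z^21, C_2 ≅ Z^16, C_3 ≅ Z^2.

Boundary ∂_1: C_1 → C_0 sends each edge [p,q] (with p < q) to q − p. For instance
  ∂[1,8] = [8] − [1].
The resulting 9×21 matrix has rank 8, and its Smith normal form has invariant factors (1,1,1,1,1,1,1,1).

The boundary map ∂_2: C_2 → C_1 maps a triangle to the signed sum of its edges. For instance
  ∂[2,3,8] = [3,8] − [2,8] + [2,3],
  ∂[1,2,8] = [2,8] − [1,8] + [1,2].
The 21×16 boundary matrix has rank 13 and Smith normal form diag(1,1,1,1,1,1,1,1,1,1,1,1,1).

Boundary ∂_3: C_3 → C_2 sends each 3-simplex σ to the alternating sum Σ_i (−1)^i (σ with its i-th vertex removed). For instance
  ∂[2,4,6,9] = [4,6,9] − [2,6,9] + [2,4,9] − [2,4,6],
  ∂[2,3,6,9] = [3,6,9] − [2,6,9] + [2,3,9] − [2,3,6].
The resulting 16×2 matrix has rank 2, and its Smith normal form has invariant factors (1,1).

From H_k ≅ ker(∂_k) / im(∂_{k+1}) we obtain:

  H_0: rank C_0 − rank ∂_1 = 9 − 8 = 1, and the invariant factors of ∂_1 are all 1, so H_0 ≅ Z.
  H_1: rank ker ∂_1 − rank ∂_2 = (21 − 8) − 13 = 0, and the invariant factors of ∂_2 are all 1, so H_1 ≅ 0.
  H_2: rank ker ∂_2 − rank ∂_3 = (16 − 13) − 2 = 1, and the invariant factors of ∂_3 are all 1, so H_2 ≅ Z.
  H_3: rank ker ∂_3 − rank ∂_4 = (2 − 2) − 0 = 0, and there is no ∂_4, so H_3 ≅ 0.

As a check, the Euler characteristic is 9 − 21 + 16 − 2 = 2, which agrees with 1 − 0 + 1 − 0 = 2.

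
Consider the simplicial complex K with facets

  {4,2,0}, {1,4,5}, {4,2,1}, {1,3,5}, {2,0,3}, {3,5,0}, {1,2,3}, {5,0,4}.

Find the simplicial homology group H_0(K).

Fix the vertex order 0 < 1 < 2 < 3 < 4 < 5 and write every simplex with vertices in increasing order. Then dim K = 2 and the simplices of K are:

  0-simplices (6): [0], [1], [2], [3], [4], [5]
  1-simplices (12): [0,2], [0,3], [0,4], [0,5], [1,2], [1,3], [1,4], [1,5], [2,3], [2,4], [3,5], [4,5]
  2-simplices (8): [0,2,3], [0,2,4], [0,3,5], [0,4,5], [1,2,3], [1,2,4], [1,3,5], [1,4,5]

Hence C_0 ≅ Z^6, C_1 ≅ Z^12, C_2 ≅ Z^8.

Boundary ∂_1: C_1 → C_0 sends each edge [p,q] (with p < q) to q − p. For instance
  ∂[0,4] = [4] − [0].
As a 6×12 matrix over Z this has rank 5, with invariant factors (1,1,1,1,1).

The boundary map ∂_2: C_2 → C_1 sends each 2-simplex [p,q,r] to [q,r] − [p,r] + [p,q]. For instance
  ∂[0,2,3] = [2,3] − [0,3] + [0,2],
  ∂[0,4,5] = [4,5] − [0,5] + [0,4].
As a 12×8 matrix over Z this has rank 7, with invariant factors (1,1,1,1,1,1,1).

Now H_k = ker ∂_k / im ∂_{k+1}, so:

  H_0: rank C_0 − rank ∂_1 = 6 − 5 = 1, and the invariant factors of ∂_1 are all 1, so H_0 ≅ Z.

H_0 ≅ Z.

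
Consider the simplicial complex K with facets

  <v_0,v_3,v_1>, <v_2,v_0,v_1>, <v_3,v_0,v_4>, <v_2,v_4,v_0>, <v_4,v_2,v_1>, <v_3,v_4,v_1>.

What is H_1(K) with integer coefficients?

H_1 ≅ 0.

Order the vertices as v_0 < v_1 < v_2 < v_3 < v_4. Listing each simplex with vertices in this order, K has dimension 2 with simplices:

  0-simplices (5): [v_0], [v_1], [v_2], [v_3], [v_4]
  1-simplices (9): [v_0,v_1], [v_0,v_2], [v_0,v_3], [v_0,v_4], [v_1,v_2], [v_1,v_3], [v_1,v_4], [v_2,v_4], [v_3,v_4]
  2-simplices (6): [v_0,v_1,v_2], [v_0,v_1,v_3], [v_0,v_2,v_4], [v_0,v_3,v_4], [v_1,v_2,v_4], [v_1,v_3,v_4]

so the chain groups are C_0 ≅ Z^5, C_1 ≅ Z^9, C_2 ≅ Z^6.

The boundary map ∂_1: C_1 → C_0 sends each edge [p,q] (with p < q) to q − p. For instance
  ∂[v_2,v_4] = [v_4] − [v_2].
This gives a 5×9 integer matrix of rank 4; reducing to Smith normal form yields diagonal entries (1,1,1,1).

Boundary ∂_2: C_2 → C_1 sends each 2-simplex [p,q,r] to [q,r] − [p,r] + [p,q]. For instance
  ∂[v_0,v_1,v_3] = [v_1,v_3] − [v_0,v_3] + [v_0,v_1],
  ∂[v_0,v_3,v_4] = [v_3,v_4] − [v_0,v_4] + [v_0,v_3].
The 9×6 boundary matrix has rank 5 and Smith normal form diag(1,1,1,1,1).

Now H_k = ker ∂_k / im ∂_{k+1}, so:

  H_1: rank ker ∂_1 − rank ∂_2 = (9 − 4) − 5 = 0, and the invariant factors of ∂_2 are all 1, so H_1 ≅ 0.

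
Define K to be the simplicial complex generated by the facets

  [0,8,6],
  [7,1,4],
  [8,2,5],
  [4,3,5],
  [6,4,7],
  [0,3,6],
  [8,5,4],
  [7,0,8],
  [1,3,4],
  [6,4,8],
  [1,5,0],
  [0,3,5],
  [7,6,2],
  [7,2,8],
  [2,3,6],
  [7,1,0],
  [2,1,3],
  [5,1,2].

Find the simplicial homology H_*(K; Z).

H_0 ≅ Z,  H_1 ≅ Z ⊕ Z_2,  H_2 = 0.

Order the vertices as 0 < 1 < 2 < 3 < 4 < 5 < 6 < 7 < 8. Listing each simplex with vertices in this order, K has dimension 2 with simplices:

  0-simplices (9): [0], [1], [2], [3], [4], [5], [6], [7], [8]
  1-simplices (27): (27 of them)
  2-simplices (18): [0,1,5], [0,1,7], [0,3,5], [0,3,6], [0,6,8], [0,7,8], [1,2,3], [1,2,5], [1,3,4], [1,4,7], [2,3,6], [2,5,8], [2,6,7], [2,7,8], [3,4,5], [4,5,8], [4,6,7], [4,6,8]

so the chain groups are C_0 ≅ Z^9, C_1 ≅ Z^27, C_2 ≅ Z^18.

The boundary map ∂_1: C_1 → C_0 sends each edge [p,q] (with p < q) to q − p. For instance
  ∂[0,5] = [5] − [0].
The 9×27 boundary matrix has rank 8 and Smith normal form diag(1,1,1,1,1,1,1,1).

The boundary map ∂_2: C_2 → C_1 acts by ∂[p,q,r] = [q,r] − [p,r] + [p,q]. For instance
  ∂[2,6,7] = [6,7] − [2,7] + [2,6],
  ∂[4,6,8] = [6,8] − [4,8] + [4,6].
The resulting 27×18 matrix has rank 18, and its Smith normal form has invariant factors (1,1,1,1,1,1,1,1,1,1,1,1,1,1,1,1,1,2).

From H_k ≅ ker(∂_k) / im(∂_{k+1}) we obtain:

  H_0: rank C_0 − rank ∂_1 = 9 − 8 = 1, and the invariant factors of ∂_1 are all 1, so H_0 = Z.
  H_1: rank ker ∂_1 − rank ∂_2 = (27 − 8) − 18 = 1, and ∂_2 has invariant factor 2 > 1, so H_1 = Z ⊕ Z_2.
  H_2: rank ker ∂_2 − rank ∂_3 = (18 − 18) − 0 = 0, and there is no ∂_3, so H_2 = 0.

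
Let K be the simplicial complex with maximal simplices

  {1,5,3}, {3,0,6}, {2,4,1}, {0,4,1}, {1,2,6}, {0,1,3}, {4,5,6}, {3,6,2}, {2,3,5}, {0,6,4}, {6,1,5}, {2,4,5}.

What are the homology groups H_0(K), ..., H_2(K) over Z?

H_0 ≅ Z,  H_1 ≅ Z/2,  H_2 = 0.

Fix the vertex order 0 < 1 < 2 < 3 < 4 < 5 < 6 and write every simplex with vertices in increasing order. Then dim K = 2 and the simplices of K are:

  0-simplices (7): [0], [1], [2], [3], [4], [5], [6]
  1-simplices (18): [0,1], [0,3], [0,4], [0,6], [1,2], [1,3], [1,4], [1,5], [1,6], [2,3], [2,4], [2,5], [2,6], [3,5], [3,6], [4,5], [4,6], [5,6]
  2-simplices (12): [0,1,3], [0,1,4], [0,3,6], [0,4,6], [1,2,4], [1,2,6], [1,3,5], [1,5,6], [2,3,5], [2,3,6], [2,4,5], [4,5,6]

Hence C_0 ≅ Z^7, C_1 ≅ Z^18, C_2 ≅ Z^12.

Boundary ∂_1: C_1 → C_0 maps an edge to its endpoints' difference, ∂[p,q] = q − p.
This gives a 7×18 integer matrix of rank 6; reducing to Smith normal form yields diagonal entries (1,1,1,1,1,1).

∂_2: C_2 → C_1 sends each 2-simplex [p,q,r] to [q,r] − [p,r] + [p,q]. For instance
  ∂[0,1,3] = [1,3] − [0,3] + [0,1],
  ∂[0,3,6] = [3,6] − [0,6] + [0,3].
As a 18×12 matrix over Z this has rank 12, with invariant factors (1,1,1,1,1,1,1,1,1,1,1,2).

Computing H_k = (kernel of ∂_k) / (image of ∂_{k+1}):

  H_0: rank C_0 − rank ∂_1 = 7 − 6 = 1, and the invariant factors of ∂_1 are all 1, so H_0 ≅ Z.
  H_1: rank ker ∂_1 − rank ∂_2 = (18 − 6) − 12 = 0, and ∂_2 has invariant factor 2 > 1, so H_1 ≅ Z/2.
  H_2: rank ker ∂_2 − rank ∂_3 = (12 − 12) − 0 = 0, and there is no ∂_3, so H_2 ≅ 0.

(K is a triangulation of the real projective plane RP^2.)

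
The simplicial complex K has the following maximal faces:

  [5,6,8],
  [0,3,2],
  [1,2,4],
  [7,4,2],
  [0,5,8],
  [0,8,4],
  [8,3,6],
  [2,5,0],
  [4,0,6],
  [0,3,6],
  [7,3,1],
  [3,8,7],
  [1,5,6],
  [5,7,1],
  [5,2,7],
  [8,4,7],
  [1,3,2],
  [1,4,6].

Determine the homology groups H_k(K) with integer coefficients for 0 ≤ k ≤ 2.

Order the vertices as 0 < 1 < 2 < 3 < 4 < 5 < 6 < 7 < 8. Listing each simplex with vertices in this order, K has dimension 2 with simplices:

  0-simplices (9): [0], [1], [2], [3], [4], [5], [6], [7], [8]
  1-simplices (27): (27 of them)
  2-simplices (18): [0,2,3], [0,2,5], [0,3,6], [0,4,6], [0,4,8], [0,5,8], [1,2,3], [1,2,4], [1,3,7], [1,4,6], [1,5,6], [1,5,7], [2,4,7], [2,5,7], [3,6,8], [3,7,8], [4,7,8], [5,6,8]

giving chain groups C_0 ≅ Z^9, C_1 ≅ Z^27, C_2 ≅ Z^18.

∂_1: C_1 → C_0 sends each edge [p,q] (with p < q) to q − p. For instance
  ∂[0,8] = [8] − [0].
As a 9×27 matrix over Z this has rank 8, with invariant factors (1,1,1,1,1,1,1,1).

∂_2: C_2 → C_1 maps a triangle to the signed sum of its edges. For instance
  ∂[4,7,8] = [7,8] − [4,8] + [4,7],
  ∂[1,2,4] = [2,4] − [1,4] + [1,2].
As a 27×18 matrix over Z this has rank 18, with invariant factors (1,1,1,1,1,1,1,1,1,1,1,1,1,1,1,1,1,2).

Reading off H_k = ker ∂_k / im ∂_{k+1}:

  H_0: rank C_0 − rank ∂_1 = 9 − 8 = 1, and the invariant factors of ∂_1 are all 1, so H_0 ≅ Z.
  H_1: rank ker ∂_1 − rank ∂_2 = (27 − 8) − 18 = 1, and ∂_2 has invariant factor 2 > 1, so H_1 ≅ Z ⊕ Z/2.
  H_2: rank ker ∂_2 − rank ∂_3 = (18 − 18) − 0 = 0, and there is no ∂_3, so H_2 ≅ 0.

As a check, the Euler characteristic is 9 − 27 + 18 = 0, which agrees with 1 − 1 + 0 = 0.
(K is a triangulation of the Klein bottle.)

H_0 ≅ Z,  H_1 ≅ Z ⊕ Z/2,  H_2 = 0.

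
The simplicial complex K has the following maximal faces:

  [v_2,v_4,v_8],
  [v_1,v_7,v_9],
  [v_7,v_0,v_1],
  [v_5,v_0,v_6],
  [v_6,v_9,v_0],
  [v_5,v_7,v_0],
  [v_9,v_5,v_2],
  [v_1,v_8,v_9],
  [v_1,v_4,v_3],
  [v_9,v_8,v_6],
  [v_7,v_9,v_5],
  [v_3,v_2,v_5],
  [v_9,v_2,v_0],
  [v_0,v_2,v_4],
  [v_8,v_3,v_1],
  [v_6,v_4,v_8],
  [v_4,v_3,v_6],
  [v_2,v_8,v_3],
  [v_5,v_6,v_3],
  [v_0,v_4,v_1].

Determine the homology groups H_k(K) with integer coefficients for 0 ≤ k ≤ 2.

H_0 ≅ Z,  H_1 ≅ Z ⊕ Z/2,  H_2 = 0.

Take the total order v_0 < v_1 < v_2 < v_3 < v_4 < v_5 < v_6 < v_7 < v_8 < v_9 on the vertex set. Then K (dimension 2) consists of the simplices:

  0-simplices (10): [v_0], [v_1], [v_2], [v_3], [v_4], [v_5], [v_6], [v_7], [v_8], [v_9]
  1-simplices (30): (30 of them)
  2-simplices (20): (20 of them)

giving chain groups C_0 ≅ Z^10, C_1 ≅ Z^30, C_2 ≅ Z^20.

Boundary ∂_1: C_1 → C_0 is given by ∂[p,q] = [q] − [p]. For instance
  ∂[v_3,v_8] = [v_8] − [v_3].
The 10×30 boundary matrix has rank 9 and Smith normal form diag(1,1,1,1,1,1,1,1,1).

The boundary map ∂_2: C_2 → C_1 acts by ∂[p,q,r] = [q,r] − [p,r] + [p,q]. For instance
  ∂[v_0,v_1,v_7] = [v_1,v_7] − [v_0,v_7] + [v_0,v_1],
  ∂[v_2,v_3,v_5] = [v_3,v_5] − [v_2,v_5] + [v_2,v_3].
As a 30×20 matrix over Z this has rank 20, with invariant factors (1,1,1,1,1,1,1,1,1,1,1,1,1,1,1,1,1,1,1,2).

Computing H_k = (kernel of ∂_k) / (image of ∂_{k+1}):

  H_0: rank C_0 − rank ∂_1 = 10 − 9 = 1, and the invariant factors of ∂_1 are all 1, so H_0 = Z.
  H_1: rank ker ∂_1 − rank ∂_2 = (30 − 9) − 20 = 1, and ∂_2 has invariant factor 2 > 1, so H_1 = Z ⊕ Z/2.
  H_2: rank ker ∂_2 − rank ∂_3 = (20 − 20) − 0 = 0, and there is no ∂_3, so H_2 = 0.

As a check, the Euler characteristic is 10 − 30 + 20 = 0, which agrees with 1 − 1 + 0 = 0.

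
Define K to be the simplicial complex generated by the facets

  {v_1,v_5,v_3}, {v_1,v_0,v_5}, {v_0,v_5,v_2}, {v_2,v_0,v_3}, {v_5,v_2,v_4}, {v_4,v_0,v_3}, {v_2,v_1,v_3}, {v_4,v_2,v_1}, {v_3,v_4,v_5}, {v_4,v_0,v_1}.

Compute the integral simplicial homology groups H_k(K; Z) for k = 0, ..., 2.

Take the total order v_0 < v_1 < v_2 < v_3 < v_4 < v_5 on the vertex set. Then K (dimension 2) consists of the simplices:

  0-simplices (6): [v_0], [v_1], [v_2], [v_3], [v_4], [v_5]
  1-simplices (15): (15 of them)
  2-simplices (10): [v_0,v_1,v_4], [v_0,v_1,v_5], [v_0,v_2,v_3], [v_0,v_2,v_5], [v_0,v_3,v_4], [v_1,v_2,v_3], [v_1,v_2,v_4], [v_1,v_3,v_5], [v_2,v_4,v_5], [v_3,v_4,v_5]

so the chain groups are C_0 ≅ Z^6, C_1 ≅ Z^15, C_2 ≅ Z^10.

The boundary map ∂_1: C_1 → C_0 maps an edge to its endpoints' difference, ∂[p,q] = q − p. For instance
  ∂[v_4,v_5] = [v_5] − [v_4].
The resulting 6×15 matrix has rank 5, and its Smith normal form has invariant factors (1,1,1,1,1).

The boundary map ∂_2: C_2 → C_1 acts by ∂[p,q,r] = [q,r] − [p,r] + [p,q]. For instance
  ∂[v_0,v_2,v_5] = [v_2,v_5] − [v_0,v_5] + [v_0,v_2],
  ∂[v_3,v_4,v_5] = [v_4,v_5] − [v_3,v_5] + [v_3,v_4].
The 15×10 boundary matrix has rank 10 and Smith normal form diag(1,1,1,1,1,1,1,1,1,2).

Reading off H_k = ker ∂_k / im ∂_{k+1}:

  H_0: rank C_0 − rank ∂_1 = 6 − 5 = 1, and the invariant factors of ∂_1 are all 1, so H_0 ≅ Z.
  H_1: rank ker ∂_1 − rank ∂_2 = (15 − 5) − 10 = 0, and ∂_2 has invariant factor 2 > 1, so H_1 ≅ Z/2.
  H_2: rank ker ∂_2 − rank ∂_3 = (10 − 10) − 0 = 0, and there is no ∂_3, so H_2 ≅ 0.

H_0 = Z,  H_1 = Z/2,  H_2 = 0.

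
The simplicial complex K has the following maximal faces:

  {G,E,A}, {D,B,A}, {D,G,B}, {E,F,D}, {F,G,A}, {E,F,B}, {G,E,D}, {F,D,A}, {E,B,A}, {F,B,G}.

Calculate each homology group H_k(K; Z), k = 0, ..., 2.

H_0 ≅ Z,  H_1 ≅ Z/2,  H_2 = 0.

K has 6 vertices, 15 edges, 10 triangles.
rank ∂_0 = 0, rank ∂_1 = 5 ⇒ b_0 = 6 − 0 − 5 = 1; all invariant factors of ∂_1 are 1 so no torsion. So H_0 = Z.
rank ∂_1 = 5, rank ∂_2 = 10 ⇒ b_1 = 15 − 5 − 10 = 0; ∂_2 has invariant factor(s) [2] giving torsion. So H_1 = Z/2.
rank ∂_2 = 10, rank ∂_3 = 0 ⇒ b_2 = 10 − 10 − 0 = 0. So H_2 = 0.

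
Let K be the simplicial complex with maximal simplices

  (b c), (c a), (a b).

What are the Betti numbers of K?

Order the vertices as a < b < c. Listing each simplex with vertices in this order, K has dimension 1 with simplices:

  0-simplices (3): a, b, c
  1-simplices (3): ab, ac, bc

Hence C_0 ≅ Z^3, C_1 ≅ Z^3.

Boundary ∂_1: C_1 → C_0 sends each edge [p,q] (with p < q) to q − p.
As a 3×3 matrix over Z this has rank 2, with invariant factors (1,1).

From H_k ≅ ker(∂_k) / im(∂_{k+1}) we obtain:

  H_0: rank C_0 − rank ∂_1 = 3 − 2 = 1, and the invariant factors of ∂_1 are all 1, so H_0 = Z.
  H_1: rank ker ∂_1 − rank ∂_2 = (3 − 2) − 0 = 1, and there is no ∂_2, so H_1 = Z.

Hence the Betti numbers are b_0 = 1, b_1 = 1.

b_0 = 1, b_1 = 1.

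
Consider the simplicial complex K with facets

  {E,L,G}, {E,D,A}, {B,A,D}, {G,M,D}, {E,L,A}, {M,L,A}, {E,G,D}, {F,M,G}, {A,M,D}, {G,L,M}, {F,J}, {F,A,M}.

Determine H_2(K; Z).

H_2 ≅ Z.

We work with the vertex ordering A < B < D < E < F < G < J < L < M. The simplices of K, each written with vertices in increasing order, are:

  0-simplices (9): A, B, D, E, F, G, J, L, M
  1-simplices (18): AB, AD, AE, AF, AL, AM, BD, DE, DG, DM, EG, EL, FG, FJ, FM, GL, GM, LM
  2-simplices (11): ABD, ADE, ADM, AEL, AFM, ALM, DEG, DGM, EGL, FGM, GLM

giving chain groups C_0 ≅ Z^9, C_1 ≅ Z^18, C_2 ≅ Z^11.

The boundary map ∂_1: C_1 → C_0 maps an edge to its endpoints' difference, ∂[p,q] = q − p.
As a 9×18 matrix over Z this has rank 8, with invariant factors (1,1,1,1,1,1,1,1).

The boundary map ∂_2: C_2 → C_1 maps a triangle to the signed sum of its edges. For instance
  ∂DGM = GM − DM + DG,
  ∂AEL = EL − AL + AE.
The resulting 18×11 matrix has rank 10, and its Smith normal form has invariant factors (1,1,1,1,1,1,1,1,1,1).

From H_k ≅ ker(∂_k) / im(∂_{k+1}) we obtain:

  H_2: rank ker ∂_2 − rank ∂_3 = (11 − 10) − 0 = 1, and there is no ∂_3, so H_2 ≅ Z.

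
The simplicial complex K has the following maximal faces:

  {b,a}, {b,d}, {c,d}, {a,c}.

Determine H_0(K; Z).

H_0 ≅ Z.

Fix the vertex order a < b < c < d and write every simplex with vertices in increasing order. Then dim K = 1 and the simplices of K are:

  0-simplices (4): a, b, c, d
  1-simplices (4): ab, ac, bd, cd

Hence C_0 ≅ Z^4, C_1 ≅ Z^4.

∂_1: C_1 → C_0 is given by ∂[p,q] = [q] − [p].
This gives a 4×4 integer matrix of rank 3; reducing to Smith normal form yields diagonal entries (1,1,1).

Computing H_k = (kernel of ∂_k) / (image of ∂_{k+1}):

  H_0: rank C_0 − rank ∂_1 = 4 − 3 = 1, and the invariant factors of ∂_1 are all 1, so H_0 ≅ Z.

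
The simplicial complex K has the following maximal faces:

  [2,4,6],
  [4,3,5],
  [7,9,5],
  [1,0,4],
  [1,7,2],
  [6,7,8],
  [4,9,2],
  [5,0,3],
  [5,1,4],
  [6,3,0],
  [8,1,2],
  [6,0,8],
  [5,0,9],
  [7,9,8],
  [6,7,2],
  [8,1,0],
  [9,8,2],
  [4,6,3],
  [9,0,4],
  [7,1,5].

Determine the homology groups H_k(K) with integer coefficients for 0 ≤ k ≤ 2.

K has 10 vertices, 30 edges, 20 triangles.
rank ∂_0 = 0, rank ∂_1 = 9 ⇒ b_0 = 10 − 0 − 9 = 1; all invariant factors of ∂_1 are 1 so no torsion. So H_0 ≅ Z.
rank ∂_1 = 9, rank ∂_2 = 20 ⇒ b_1 = 30 − 9 − 20 = 1; ∂_2 has invariant factor(s) [2] giving torsion. So H_1 ≅ Z ⊕ Z_2.
rank ∂_2 = 20, rank ∂_3 = 0 ⇒ b_2 = 20 − 20 − 0 = 0. So H_2 ≅ 0.

H_0 = Z,  H_1 = Z ⊕ Z_2,  H_2 = 0.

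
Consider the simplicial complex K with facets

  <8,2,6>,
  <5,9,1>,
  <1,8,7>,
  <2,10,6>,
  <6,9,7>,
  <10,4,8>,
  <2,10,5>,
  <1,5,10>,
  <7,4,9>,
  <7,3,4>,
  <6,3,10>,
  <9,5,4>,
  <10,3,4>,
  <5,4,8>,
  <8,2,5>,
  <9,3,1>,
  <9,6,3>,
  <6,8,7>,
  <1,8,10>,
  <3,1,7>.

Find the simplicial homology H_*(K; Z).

We work with the vertex ordering 1 < 2 < 3 < 4 < 5 < 6 < 7 < 8 < 9 < 10. The simplices of K, each written with vertices in increasing order, are:

  0-simplices (10): [1], [2], [3], [4], [5], [6], [7], [8], [9], [10]
  1-simplices (30): (30 of them)
  2-simplices (20): (20 of them)

Hence C_0 ≅ Z^10, C_1 ≅ Z^30, C_2 ≅ Z^20.

The boundary map ∂_1: C_1 → C_0 is given by ∂[p,q] = [q] − [p]. For instance
  ∂[3,10] = [10] − [3].
The 10×30 boundary matrix has rank 9 and Smith normal form diag(1,1,1,1,1,1,1,1,1).

Boundary ∂_2: C_2 → C_1 sends each 2-simplex [p,q,r] to [q,r] − [p,r] + [p,q]. For instance
  ∂[4,8,10] = [8,10] − [4,10] + [4,8],
  ∂[1,7,8] = [7,8] − [1,8] + [1,7].
This gives a 30×20 integer matrix of rank 20; reducing to Smith normal form yields diagonal entries (1,1,1,1,1,1,1,1,1,1,1,1,1,1,1,1,1,1,1,2).

From H_k ≅ ker(∂_k) / im(∂_{k+1}) we obtain:

  H_0: rank C_0 − rank ∂_1 = 10 − 9 = 1, and the invariant factors of ∂_1 are all 1, so H_0 ≅ Z.
  H_1: rank ker ∂_1 − rank ∂_2 = (30 − 9) − 20 = 1, and ∂_2 has invariant factor 2 > 1, so H_1 ≅ Z ⊕ Z_2.
  H_2: rank ker ∂_2 − rank ∂_3 = (20 − 20) − 0 = 0, and there is no ∂_3, so H_2 ≅ 0.

H_0 ≅ Z,  H_1 ≅ Z ⊕ Z_2,  H_2 = 0.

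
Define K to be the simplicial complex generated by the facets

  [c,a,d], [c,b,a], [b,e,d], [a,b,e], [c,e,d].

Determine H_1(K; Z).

H_1 = Z.

Order the vertices as a < b < c < d < e. Listing each simplex with vertices in this order, K has dimension 2 with simplices:

  0-simplices (5): a, b, c, d, e
  1-simplices (10): ab, ac, ad, ae, bc, bd, be, cd, ce, de
  2-simplices (5): abc, abe, acd, bde, cde

giving chain groups C_0 ≅ Z^5, C_1 ≅ Z^10, C_2 ≅ Z^5.

The boundary map ∂_1: C_1 → C_0 maps an edge to its endpoints' difference, ∂[p,q] = q − p.
As a 5×10 matrix over Z this has rank 4, with invariant factors (1,1,1,1).

The boundary map ∂_2: C_2 → C_1 maps a triangle to the signed sum of its edges. For instance
  ∂cde = de − ce + cd,
  ∂acd = cd − ad + ac.
The 10×5 boundary matrix has rank 5 and Smith normal form diag(1,1,1,1,1).

From H_k ≅ ker(∂_k) / im(∂_{k+1}) we obtain:

  H_1: rank ker ∂_1 − rank ∂_2 = (10 − 4) − 5 = 1, and the invariant factors of ∂_2 are all 1, so H_1 = Z.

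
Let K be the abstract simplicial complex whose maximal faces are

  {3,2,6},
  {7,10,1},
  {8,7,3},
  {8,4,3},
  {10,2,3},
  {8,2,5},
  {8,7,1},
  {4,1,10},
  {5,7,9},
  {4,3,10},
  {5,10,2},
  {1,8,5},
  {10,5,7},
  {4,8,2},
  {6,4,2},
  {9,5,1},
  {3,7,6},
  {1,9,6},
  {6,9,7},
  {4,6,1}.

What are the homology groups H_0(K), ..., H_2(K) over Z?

H_0 = Z,  H_1 = Z ⊕ Z/2,  H_2 = 0.

K has 10 vertices, 30 edges, 20 triangles.
rank ∂_0 = 0, rank ∂_1 = 9 ⇒ b_0 = 10 − 0 − 9 = 1; all invariant factors of ∂_1 are 1 so no torsion. So H_0 = Z.
rank ∂_1 = 9, rank ∂_2 = 20 ⇒ b_1 = 30 − 9 − 20 = 1; ∂_2 has invariant factor(s) [2] giving torsion. So H_1 = Z ⊕ Z/2.
rank ∂_2 = 20, rank ∂_3 = 0 ⇒ b_2 = 20 − 20 − 0 = 0. So H_2 = 0.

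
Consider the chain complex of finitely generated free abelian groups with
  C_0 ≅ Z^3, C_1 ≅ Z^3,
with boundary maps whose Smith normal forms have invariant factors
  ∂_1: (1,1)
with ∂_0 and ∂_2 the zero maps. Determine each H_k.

H_0: b_0 = 3 − 0 − 2 = 1; torsion from ∂_1 factors > 1: none. So H_0 = Z.
H_1: b_1 = 3 − 2 − 0 = 1; torsion from ∂_2 factors > 1: none. So H_1 = Z.

H_0 = Z,  H_1 = Z.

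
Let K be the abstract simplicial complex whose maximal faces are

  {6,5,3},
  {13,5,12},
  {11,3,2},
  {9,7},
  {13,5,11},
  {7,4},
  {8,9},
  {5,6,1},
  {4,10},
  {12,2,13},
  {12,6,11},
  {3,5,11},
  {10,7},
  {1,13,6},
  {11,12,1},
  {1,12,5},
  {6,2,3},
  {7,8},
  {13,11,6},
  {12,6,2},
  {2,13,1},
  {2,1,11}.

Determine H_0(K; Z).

Take the total order 1 < 2 < 3 < 4 < 5 < 6 < 7 < 8 < 9 < 10 < 11 < 12 < 13 on the vertex set. Then K (dimension 2) consists of the simplices:

  0-simplices (13): [1], [2], [3], [4], [5], [6], [7], [8], [9], [10], [11], [12], [13]
  1-simplices (30): (30 of them)
  2-simplices (16): (16 of them)

Hence C_0 ≅ Z^13, C_1 ≅ Z^30, C_2 ≅ Z^16.

Boundary ∂_1: C_1 → C_0 sends each edge [p,q] (with p < q) to q − p.
This gives a 13×30 integer matrix of rank 11; reducing to Smith normal form yields diagonal entries (1,1,1,1,1,1,1,1,1,1,1).

Boundary ∂_2: C_2 → C_1 sends each 2-simplex [p,q,r] to [q,r] − [p,r] + [p,q]. For instance
  ∂[3,5,6] = [5,6] − [3,6] + [3,5],
  ∂[1,5,12] = [5,12] − [1,12] + [1,5].
The 30×16 boundary matrix has rank 15 and Smith normal form diag(1,1,1,1,1,1,1,1,1,1,1,1,1,1,1).

Now H_k = ker ∂_k / im ∂_{k+1}, so:

  H_0: rank C_0 − rank ∂_1 = 13 − 11 = 2, and the invariant factors of ∂_1 are all 1, so H_0 = Z^2.

H_0 ≅ Z^2.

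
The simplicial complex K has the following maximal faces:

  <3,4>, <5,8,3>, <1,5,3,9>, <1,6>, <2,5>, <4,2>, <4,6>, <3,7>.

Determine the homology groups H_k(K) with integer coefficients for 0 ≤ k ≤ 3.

H_0 = Z,  H_1 = Z^2,  H_2 = 0,  H_3 = 0.

K has 9 vertices, 14 edges, 5 triangles, 1 3-simplex.
rank ∂_0 = 0, rank ∂_1 = 8 ⇒ b_0 = 9 − 0 − 8 = 1; all invariant factors of ∂_1 are 1 so no torsion. So H_0 ≅ Z.
rank ∂_1 = 8, rank ∂_2 = 4 ⇒ b_1 = 14 − 8 − 4 = 2; all invariant factors of ∂_2 are 1 so no torsion. So H_1 ≅ Z^2.
rank ∂_2 = 4, rank ∂_3 = 1 ⇒ b_2 = 5 − 4 − 1 = 0; all invariant factors of ∂_3 are 1 so no torsion. So H_2 ≅ 0.
rank ∂_3 = 1, rank ∂_4 = 0 ⇒ b_3 = 1 − 1 − 0 = 0. So H_3 ≅ 0.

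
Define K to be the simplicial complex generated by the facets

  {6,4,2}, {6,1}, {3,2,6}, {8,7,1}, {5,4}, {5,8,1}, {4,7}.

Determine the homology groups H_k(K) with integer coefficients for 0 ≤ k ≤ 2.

Take the total order 1 < 2 < 3 < 4 < 5 < 6 < 7 < 8 on the vertex set. Then K (dimension 2) consists of the simplices:

  0-simplices (8): [1], [2], [3], [4], [5], [6], [7], [8]
  1-simplices (13): [1,5], [1,6], [1,7], [1,8], [2,3], [2,4], [2,6], [3,6], [4,5], [4,6], [4,7], [5,8], [7,8]
  2-simplices (4): [1,5,8], [1,7,8], [2,3,6], [2,4,6]

so the chain groups are C_0 ≅ Z^8, C_1 ≅ Z^13, C_2 ≅ Z^4.

Boundary ∂_1: C_1 → C_0 is given by ∂[p,q] = [q] − [p]. For instance
  ∂[1,8] = [8] − [1].
This gives a 8×13 integer matrix of rank 7; reducing to Smith normal form yields diagonal entries (1,1,1,1,1,1,1).

Boundary ∂_2: C_2 → C_1 maps a triangle to the signed sum of its edges. For instance
  ∂[1,7,8] = [7,8] − [1,8] + [1,7],
  ∂[2,4,6] = [4,6] − [2,6] + [2,4].
The 13×4 boundary matrix has rank 4 and Smith normal form diag(1,1,1,1).

Now H_k = ker ∂_k / im ∂_{k+1}, so:

  H_0: rank C_0 − rank ∂_1 = 8 − 7 = 1, and the invariant factors of ∂_1 are all 1, so H_0 = Z.
  H_1: rank ker ∂_1 − rank ∂_2 = (13 − 7) − 4 = 2, and the invariant factors of ∂_2 are all 1, so H_1 = Z^2.
  H_2: rank ker ∂_2 − rank ∂_3 = (4 − 4) − 0 = 0, and there is no ∂_3, so H_2 = 0.

As a check, the Euler characteristic is 8 − 13 + 4 = -1, which agrees with 1 − 2 + 0 = -1.

H_0 = Z,  H_1 = Z^2,  H_2 = 0.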